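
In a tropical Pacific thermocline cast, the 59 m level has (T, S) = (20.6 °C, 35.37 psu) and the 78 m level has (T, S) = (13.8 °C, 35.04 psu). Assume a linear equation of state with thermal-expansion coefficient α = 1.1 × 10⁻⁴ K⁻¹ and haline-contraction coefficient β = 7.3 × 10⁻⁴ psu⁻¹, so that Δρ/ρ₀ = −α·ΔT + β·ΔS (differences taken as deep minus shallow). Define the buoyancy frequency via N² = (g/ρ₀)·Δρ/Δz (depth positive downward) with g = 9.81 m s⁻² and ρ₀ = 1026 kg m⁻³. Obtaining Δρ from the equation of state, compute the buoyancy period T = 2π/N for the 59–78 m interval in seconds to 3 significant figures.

ΔT = -6.8 K, ΔS = -0.33 psu (deep − shallow).
Δρ/ρ₀ = −αΔT + βΔS = 7.48 × 10⁻⁴ − 2.409 × 10⁻⁴ = 5.071 × 10⁻⁴, so Δρ ≈ 0.5203 kg m⁻³.
N² = (g/ρ₀)·Δρ/Δz = g·(Δρ/ρ₀)/Δz = 9.81 × 5.071 × 10⁻⁴ / 19 = 2.6182 × 10⁻⁴ s⁻².
N = √(2.6182 × 10⁻⁴) = 0.016181 rad s⁻¹ → T = 2π/N = 388.31 s ≈ 388 s.

388 s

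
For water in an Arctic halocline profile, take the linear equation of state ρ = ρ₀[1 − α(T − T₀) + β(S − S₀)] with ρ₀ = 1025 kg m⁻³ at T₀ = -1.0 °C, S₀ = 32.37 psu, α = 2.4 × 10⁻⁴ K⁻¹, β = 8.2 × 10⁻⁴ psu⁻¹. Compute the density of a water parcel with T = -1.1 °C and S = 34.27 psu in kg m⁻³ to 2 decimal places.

1026.62 kg m⁻³

T − T₀ = -0.1 K, S − S₀ = +1.90 psu.
Bracket = 1 − α·(-0.1) + β·(+1.90) = 1 + (1.582 × 10⁻³) = 1.0015820.
ρ = 1025 × 1.0015820 = 1026.62 kg m⁻³.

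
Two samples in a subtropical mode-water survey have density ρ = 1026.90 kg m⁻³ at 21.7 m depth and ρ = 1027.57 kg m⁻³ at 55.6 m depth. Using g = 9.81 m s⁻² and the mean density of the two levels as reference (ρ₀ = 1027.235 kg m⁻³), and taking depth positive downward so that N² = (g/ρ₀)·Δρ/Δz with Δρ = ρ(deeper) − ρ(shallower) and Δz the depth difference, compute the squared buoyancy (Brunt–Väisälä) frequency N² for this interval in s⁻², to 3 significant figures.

1.89 × 10⁻⁴ s⁻²

Δρ = 1027.57 − 1026.90 = 0.67 kg m⁻³ over Δz = 55.6 − 21.7 = 33.9 m.
N² = (9.81/1027.235) × (0.67/33.9) = 1.8874 × 10⁻⁴ s⁻² ≈ 1.89 × 10⁻⁴ s⁻².
N² > 0, so the interval is statically stable.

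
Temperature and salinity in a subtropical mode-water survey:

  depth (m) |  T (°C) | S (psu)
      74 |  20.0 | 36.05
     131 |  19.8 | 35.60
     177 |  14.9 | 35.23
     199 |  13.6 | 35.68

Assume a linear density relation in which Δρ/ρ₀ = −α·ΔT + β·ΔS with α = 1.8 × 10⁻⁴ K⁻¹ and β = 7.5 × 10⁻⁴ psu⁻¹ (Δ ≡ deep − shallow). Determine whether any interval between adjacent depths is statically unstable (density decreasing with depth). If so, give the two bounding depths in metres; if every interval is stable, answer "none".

Evaluate Δρ/ρ₀ = −αΔT + βΔS across each adjacent pair:
  74–131 m: −αΔT+βΔS = −(1.8 × 10⁻⁴)(-0.2)+(7.5 × 10⁻⁴)(-0.45) = -3.0 × 10⁻⁴ → UNSTABLE
  131–177 m: −αΔT+βΔS = −(1.8 × 10⁻⁴)(-4.9)+(7.5 × 10⁻⁴)(-0.37) = 6.0 × 10⁻⁴ → stable
  177–199 m: −αΔT+βΔS = −(1.8 × 10⁻⁴)(-1.3)+(7.5 × 10⁻⁴)(+0.45) = 5.7 × 10⁻⁴ → stable
The 74–131 m interval has Δρ < 0: lighter water underlies denser water.

74–131 m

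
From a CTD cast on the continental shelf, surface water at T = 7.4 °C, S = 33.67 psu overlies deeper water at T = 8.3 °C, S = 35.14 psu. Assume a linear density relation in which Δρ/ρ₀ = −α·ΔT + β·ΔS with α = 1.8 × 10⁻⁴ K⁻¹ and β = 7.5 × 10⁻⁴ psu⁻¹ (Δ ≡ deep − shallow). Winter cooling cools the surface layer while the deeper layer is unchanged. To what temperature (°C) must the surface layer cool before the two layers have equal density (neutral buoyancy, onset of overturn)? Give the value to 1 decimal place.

Neutral buoyancy requires Δρ = 0, i.e. −α(T_deep − T_surf′) + β(S_deep − S_surf) = 0.
T_surf′ = T_deep − (β/α)·ΔS = 8.3 − (7.5 × 10⁻⁴/1.8 × 10⁻⁴)·(+1.47) = 2.175 °C.
Cooling required: 7.4 − (2.175) = 5.225 °C.

2.2 °C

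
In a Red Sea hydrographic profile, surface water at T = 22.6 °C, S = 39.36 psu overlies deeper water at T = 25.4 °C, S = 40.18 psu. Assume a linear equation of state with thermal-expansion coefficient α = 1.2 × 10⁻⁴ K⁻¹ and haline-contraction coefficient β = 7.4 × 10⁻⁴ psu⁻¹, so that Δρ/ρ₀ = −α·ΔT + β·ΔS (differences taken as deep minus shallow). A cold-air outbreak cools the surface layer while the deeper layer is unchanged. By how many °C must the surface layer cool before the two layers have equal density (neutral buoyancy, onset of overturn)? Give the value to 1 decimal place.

Neutral buoyancy requires Δρ = 0, i.e. −α(T_deep − T_surf′) + β(S_deep − S_surf) = 0.
T_surf′ = T_deep − (β/α)·ΔS = 25.4 − (7.4 × 10⁻⁴/1.2 × 10⁻⁴)·(+0.82) = 20.343 °C.
Cooling required: 22.6 − (20.343) = 2.257 °C.

2.3 °C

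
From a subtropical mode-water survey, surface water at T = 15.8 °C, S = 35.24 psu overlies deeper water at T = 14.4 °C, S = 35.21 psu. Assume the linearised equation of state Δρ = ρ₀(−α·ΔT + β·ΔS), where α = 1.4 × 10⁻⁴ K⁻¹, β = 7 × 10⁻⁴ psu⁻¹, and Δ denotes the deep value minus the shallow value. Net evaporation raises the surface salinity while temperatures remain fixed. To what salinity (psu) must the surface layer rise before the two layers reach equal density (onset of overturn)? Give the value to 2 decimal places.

Neutral buoyancy requires −α(T_deep − T_surf) + β(S_deep − S_surf′) = 0.
S_surf′ = S_deep − (α/β)·ΔT = 35.21 − (1.4 × 10⁻⁴/7 × 10⁻⁴)·(-1.4) = 35.4900 psu.
Increase required: 35.4900 − 35.24 = 0.2500 psu.

35.49 psu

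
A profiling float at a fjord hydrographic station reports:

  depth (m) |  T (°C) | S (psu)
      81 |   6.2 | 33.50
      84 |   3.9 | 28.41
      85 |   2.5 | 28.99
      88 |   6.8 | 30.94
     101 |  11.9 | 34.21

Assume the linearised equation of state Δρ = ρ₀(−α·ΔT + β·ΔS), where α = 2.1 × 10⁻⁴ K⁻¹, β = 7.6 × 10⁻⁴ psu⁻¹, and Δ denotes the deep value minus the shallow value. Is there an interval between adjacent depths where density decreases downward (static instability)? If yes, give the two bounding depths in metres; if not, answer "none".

81–84 m

Evaluate Δρ/ρ₀ = −αΔT + βΔS across each adjacent pair:
  81–84 m: −αΔT+βΔS = −(2.1 × 10⁻⁴)(-2.3)+(7.6 × 10⁻⁴)(-5.09) = -3.4 × 10⁻³ → UNSTABLE
  84–85 m: −αΔT+βΔS = −(2.1 × 10⁻⁴)(-1.4)+(7.6 × 10⁻⁴)(+0.58) = 7.3 × 10⁻⁴ → stable
  85–88 m: −αΔT+βΔS = −(2.1 × 10⁻⁴)(+4.3)+(7.6 × 10⁻⁴)(+1.95) = 5.8 × 10⁻⁴ → stable
  88–101 m: −αΔT+βΔS = −(2.1 × 10⁻⁴)(+5.1)+(7.6 × 10⁻⁴)(+3.27) = 1.4 × 10⁻³ → stable
The 81–84 m interval has Δρ < 0: lighter water underlies denser water.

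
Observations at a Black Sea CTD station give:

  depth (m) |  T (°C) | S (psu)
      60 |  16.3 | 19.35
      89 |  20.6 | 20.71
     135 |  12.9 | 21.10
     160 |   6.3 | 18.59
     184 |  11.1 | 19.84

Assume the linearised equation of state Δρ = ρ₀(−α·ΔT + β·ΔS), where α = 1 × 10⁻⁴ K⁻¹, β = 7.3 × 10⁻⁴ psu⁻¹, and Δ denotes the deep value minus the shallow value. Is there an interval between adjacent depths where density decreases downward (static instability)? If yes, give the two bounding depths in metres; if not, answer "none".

135–160 m

Evaluate Δρ/ρ₀ = −αΔT + βΔS across each adjacent pair:
  60–89 m: −αΔT+βΔS = −(1 × 10⁻⁴)(+4.3)+(7.3 × 10⁻⁴)(+1.36) = 5.6 × 10⁻⁴ → stable
  89–135 m: −αΔT+βΔS = −(1 × 10⁻⁴)(-7.7)+(7.3 × 10⁻⁴)(+0.39) = 1.1 × 10⁻³ → stable
  135–160 m: −αΔT+βΔS = −(1 × 10⁻⁴)(-6.6)+(7.3 × 10⁻⁴)(-2.51) = -1.2 × 10⁻³ → UNSTABLE
  160–184 m: −αΔT+βΔS = −(1 × 10⁻⁴)(+4.8)+(7.3 × 10⁻⁴)(+1.25) = 4.3 × 10⁻⁴ → stable
The 135–160 m interval has Δρ < 0: lighter water underlies denser water.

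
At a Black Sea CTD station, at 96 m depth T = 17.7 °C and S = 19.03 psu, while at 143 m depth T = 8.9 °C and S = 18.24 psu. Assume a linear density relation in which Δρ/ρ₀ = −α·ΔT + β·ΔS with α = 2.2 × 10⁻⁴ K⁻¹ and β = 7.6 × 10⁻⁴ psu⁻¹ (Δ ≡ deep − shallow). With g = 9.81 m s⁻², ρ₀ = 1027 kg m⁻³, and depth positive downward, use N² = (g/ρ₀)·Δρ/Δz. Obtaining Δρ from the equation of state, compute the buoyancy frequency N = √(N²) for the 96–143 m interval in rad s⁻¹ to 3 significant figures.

0.0167 rad s⁻¹

ΔT = -8.8 K, ΔS = -0.79 psu (deep − shallow).
Δρ/ρ₀ = −αΔT + βΔS = 1.936 × 10⁻³ − 6.004 × 10⁻⁴ = 1.3356 × 10⁻³, so Δρ ≈ 1.372 kg m⁻³.
N² = (g/ρ₀)·Δρ/Δz = g·(Δρ/ρ₀)/Δz = 9.81 × 1.3356 × 10⁻³ / 47 = 2.7877 × 10⁻⁴ s⁻².
N = √(2.7877 × 10⁻⁴) = 0.016696 rad s⁻¹ ≈ 0.0167 rad s⁻¹.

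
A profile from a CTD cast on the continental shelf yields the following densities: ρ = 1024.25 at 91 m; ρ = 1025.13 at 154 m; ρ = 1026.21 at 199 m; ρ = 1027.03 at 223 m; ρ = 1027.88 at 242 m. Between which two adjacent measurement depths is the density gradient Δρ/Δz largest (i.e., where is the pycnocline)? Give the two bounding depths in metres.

Compute the density gradient over each adjacent pair:
  91–154 m: Δρ/Δz = 0.88/63 = 0.014 kg m⁻⁴
  154–199 m: Δρ/Δz = 1.08/45 = 0.024 kg m⁻⁴
  199–223 m: Δρ/Δz = 0.82/24 = 0.034 kg m⁻⁴
  223–242 m: Δρ/Δz = 0.85/19 = 0.045 kg m⁻⁴
The largest gradient is in the 223–242 m interval — the pycnocline.

223–242 m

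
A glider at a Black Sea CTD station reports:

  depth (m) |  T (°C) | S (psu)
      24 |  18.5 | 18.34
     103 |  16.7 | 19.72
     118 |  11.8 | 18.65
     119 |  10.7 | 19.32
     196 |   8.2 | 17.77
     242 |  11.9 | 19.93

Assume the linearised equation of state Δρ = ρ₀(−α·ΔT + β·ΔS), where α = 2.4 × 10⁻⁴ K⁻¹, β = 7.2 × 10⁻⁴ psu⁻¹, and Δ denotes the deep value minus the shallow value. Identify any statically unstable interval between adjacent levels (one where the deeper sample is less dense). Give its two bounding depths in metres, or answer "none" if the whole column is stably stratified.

119–196 m

Evaluate Δρ/ρ₀ = −αΔT + βΔS across each adjacent pair:
  24–103 m: −αΔT+βΔS = −(2.4 × 10⁻⁴)(-1.8)+(7.2 × 10⁻⁴)(+1.38) = 1.4 × 10⁻³ → stable
  103–118 m: −αΔT+βΔS = −(2.4 × 10⁻⁴)(-4.9)+(7.2 × 10⁻⁴)(-1.07) = 4.1 × 10⁻⁴ → stable
  118–119 m: −αΔT+βΔS = −(2.4 × 10⁻⁴)(-1.1)+(7.2 × 10⁻⁴)(+0.67) = 7.5 × 10⁻⁴ → stable
  119–196 m: −αΔT+βΔS = −(2.4 × 10⁻⁴)(-2.5)+(7.2 × 10⁻⁴)(-1.55) = -5.2 × 10⁻⁴ → UNSTABLE
  196–242 m: −αΔT+βΔS = −(2.4 × 10⁻⁴)(+3.7)+(7.2 × 10⁻⁴)(+2.16) = 6.7 × 10⁻⁴ → stable
The 119–196 m interval has Δρ < 0: lighter water underlies denser water.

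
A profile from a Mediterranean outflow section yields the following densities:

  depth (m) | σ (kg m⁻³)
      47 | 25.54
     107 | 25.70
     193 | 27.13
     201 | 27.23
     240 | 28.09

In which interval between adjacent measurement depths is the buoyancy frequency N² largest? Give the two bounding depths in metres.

Compute the density gradient over each adjacent pair:
  47–107 m: Δρ/Δz = 0.16/60 = 2.7 × 10⁻³ kg m⁻⁴
  107–193 m: Δρ/Δz = 1.43/86 = 0.017 kg m⁻⁴
  193–201 m: Δρ/Δz = 0.10/8 = 0.013 kg m⁻⁴
  201–240 m: Δρ/Δz = 0.86/39 = 0.022 kg m⁻⁴
The largest gradient is in the 201–240 m interval — the pycnocline.

201–240 m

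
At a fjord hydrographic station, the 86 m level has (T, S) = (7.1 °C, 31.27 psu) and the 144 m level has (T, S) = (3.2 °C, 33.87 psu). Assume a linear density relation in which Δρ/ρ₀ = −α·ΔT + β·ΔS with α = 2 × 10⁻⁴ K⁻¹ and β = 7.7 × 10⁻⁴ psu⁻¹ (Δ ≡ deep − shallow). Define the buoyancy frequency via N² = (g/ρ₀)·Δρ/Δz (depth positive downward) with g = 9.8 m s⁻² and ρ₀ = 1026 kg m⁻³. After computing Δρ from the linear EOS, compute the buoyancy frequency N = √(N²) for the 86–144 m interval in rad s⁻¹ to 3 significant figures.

ΔT = -3.9 K, ΔS = +2.60 psu (deep − shallow).
Δρ/ρ₀ = −αΔT + βΔS = 7.80 × 10⁻⁴ + 2.002 × 10⁻³ = 2.782 × 10⁻³, so Δρ ≈ 2.854 kg m⁻³.
N² = (g/ρ₀)·Δρ/Δz = g·(Δρ/ρ₀)/Δz = 9.8 × 2.782 × 10⁻³ / 58 = 4.7006 × 10⁻⁴ s⁻².
N = √(4.7006 × 10⁻⁴) = 0.021681 rad s⁻¹ ≈ 0.0217 rad s⁻¹.

0.0217 rad s⁻¹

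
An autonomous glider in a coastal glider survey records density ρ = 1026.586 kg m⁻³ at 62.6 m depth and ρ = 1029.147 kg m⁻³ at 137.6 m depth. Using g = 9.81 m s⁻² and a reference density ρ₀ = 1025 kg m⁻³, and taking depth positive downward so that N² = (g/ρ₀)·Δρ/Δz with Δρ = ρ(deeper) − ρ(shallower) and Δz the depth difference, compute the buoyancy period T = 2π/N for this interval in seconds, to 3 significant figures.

Δρ = 1029.147 − 1026.586 = 2.561 kg m⁻³ over Δz = 137.6 − 62.6 = 75 m.
N² = (9.81/1025) × (2.561/75) = 3.2681 × 10⁻⁴ s⁻².
N = √(3.2681 × 10⁻⁴) = 0.018078 rad s⁻¹, so T = 2π/N = 347.56 s ≈ 348 s.
A positive N² confirms static stability across the interval.

348 s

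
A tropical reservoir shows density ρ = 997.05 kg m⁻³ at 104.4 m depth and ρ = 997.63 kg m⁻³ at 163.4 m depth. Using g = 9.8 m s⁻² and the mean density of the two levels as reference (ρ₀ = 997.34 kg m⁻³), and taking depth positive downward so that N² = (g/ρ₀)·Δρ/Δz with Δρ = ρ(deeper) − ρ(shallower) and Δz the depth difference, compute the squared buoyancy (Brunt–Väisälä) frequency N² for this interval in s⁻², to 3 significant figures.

Δρ = 997.63 − 997.05 = 0.58 kg m⁻³ over Δz = 163.4 − 104.4 = 59 m.
N² = (9.8/997.34) × (0.58/59) = 9.6596 × 10⁻⁵ s⁻² ≈ 9.66 × 10⁻⁵ s⁻².

9.66 × 10⁻⁵ s⁻²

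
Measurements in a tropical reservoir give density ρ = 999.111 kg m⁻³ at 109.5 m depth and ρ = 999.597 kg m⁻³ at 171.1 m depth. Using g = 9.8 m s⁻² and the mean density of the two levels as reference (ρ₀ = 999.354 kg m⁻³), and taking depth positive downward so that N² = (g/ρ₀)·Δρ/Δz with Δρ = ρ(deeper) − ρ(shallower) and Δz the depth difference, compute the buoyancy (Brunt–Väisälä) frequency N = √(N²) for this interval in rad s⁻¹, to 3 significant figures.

8.80 × 10⁻³ rad s⁻¹

Δρ = 999.597 − 999.111 = 0.486 kg m⁻³ over Δz = 171.1 − 109.5 = 61.6 m.
N² = (9.8/999.354) × (0.486/61.6) = 7.7368 × 10⁻⁵ s⁻².
N = √(7.7368 × 10⁻⁵) = 8.7959 × 10⁻³ rad s⁻¹ ≈ 8.80 × 10⁻³ rad s⁻¹.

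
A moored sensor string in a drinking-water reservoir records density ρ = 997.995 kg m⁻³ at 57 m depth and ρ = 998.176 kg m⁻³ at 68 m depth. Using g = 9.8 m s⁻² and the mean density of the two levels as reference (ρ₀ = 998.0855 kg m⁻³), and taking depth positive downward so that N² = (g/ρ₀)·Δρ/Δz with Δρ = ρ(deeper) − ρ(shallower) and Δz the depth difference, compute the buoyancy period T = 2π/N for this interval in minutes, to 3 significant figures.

Δρ = 998.176 − 997.995 = 0.181 kg m⁻³ over Δz = 68 − 57 = 11 m.
N² = (9.8/998.0855) × (0.181/11) = 1.6156 × 10⁻⁴ s⁻².
N = √(1.6156 × 10⁻⁴) = 0.012711 rad s⁻¹, so T = 2π/N = 494.31 s = 8.2385 min ≈ 8.24 min.

8.24 min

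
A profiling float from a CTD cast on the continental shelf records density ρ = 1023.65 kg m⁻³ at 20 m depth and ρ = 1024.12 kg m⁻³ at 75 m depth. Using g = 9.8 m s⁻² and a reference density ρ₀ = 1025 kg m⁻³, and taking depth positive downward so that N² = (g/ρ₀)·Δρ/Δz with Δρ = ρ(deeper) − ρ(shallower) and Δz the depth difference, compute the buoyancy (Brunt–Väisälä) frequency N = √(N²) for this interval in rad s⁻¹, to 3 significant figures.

Δρ = 1024.12 − 1023.65 = 0.47 kg m⁻³ over Δz = 75 − 20 = 55 m.
N² = (9.8/1025) × (0.47/55) = 8.1703 × 10⁻⁵ s⁻².
N = √(8.1703 × 10⁻⁵) = 9.0390 × 10⁻³ rad s⁻¹ ≈ 9.04 × 10⁻³ rad s⁻¹.
A positive N² confirms static stability across the interval.

9.04 × 10⁻³ rad s⁻¹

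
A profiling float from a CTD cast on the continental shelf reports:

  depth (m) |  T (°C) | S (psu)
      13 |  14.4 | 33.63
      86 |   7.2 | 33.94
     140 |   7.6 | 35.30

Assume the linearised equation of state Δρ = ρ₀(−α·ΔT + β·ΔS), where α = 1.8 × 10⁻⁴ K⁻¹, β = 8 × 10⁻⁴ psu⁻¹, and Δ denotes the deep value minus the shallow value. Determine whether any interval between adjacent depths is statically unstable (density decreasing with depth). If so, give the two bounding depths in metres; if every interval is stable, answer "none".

none

Evaluate Δρ/ρ₀ = −αΔT + βΔS across each adjacent pair:
  13–86 m: −αΔT+βΔS = −(1.8 × 10⁻⁴)(-7.2)+(8 × 10⁻⁴)(+0.31) = 1.5 × 10⁻³ → stable
  86–140 m: −αΔT+βΔS = −(1.8 × 10⁻⁴)(+0.4)+(8 × 10⁻⁴)(+1.36) = 1.0 × 10⁻³ → stable
Every interval has Δρ > 0: the column is stably stratified throughout.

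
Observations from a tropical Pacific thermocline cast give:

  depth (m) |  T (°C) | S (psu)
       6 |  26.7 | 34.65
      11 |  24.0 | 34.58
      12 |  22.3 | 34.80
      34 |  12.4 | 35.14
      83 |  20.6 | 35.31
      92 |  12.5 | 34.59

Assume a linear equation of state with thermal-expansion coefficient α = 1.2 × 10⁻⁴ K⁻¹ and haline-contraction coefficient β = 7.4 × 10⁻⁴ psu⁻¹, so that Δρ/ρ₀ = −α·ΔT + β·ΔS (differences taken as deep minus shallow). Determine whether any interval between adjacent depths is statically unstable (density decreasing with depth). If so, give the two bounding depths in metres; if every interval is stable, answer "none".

Evaluate Δρ/ρ₀ = −αΔT + βΔS across each adjacent pair:
  6–11 m: −αΔT+βΔS = −(1.2 × 10⁻⁴)(-2.7)+(7.4 × 10⁻⁴)(-0.07) = 2.7 × 10⁻⁴ → stable
  11–12 m: −αΔT+βΔS = −(1.2 × 10⁻⁴)(-1.7)+(7.4 × 10⁻⁴)(+0.22) = 3.7 × 10⁻⁴ → stable
  12–34 m: −αΔT+βΔS = −(1.2 × 10⁻⁴)(-9.9)+(7.4 × 10⁻⁴)(+0.34) = 1.4 × 10⁻³ → stable
  34–83 m: −αΔT+βΔS = −(1.2 × 10⁻⁴)(+8.2)+(7.4 × 10⁻⁴)(+0.17) = -8.6 × 10⁻⁴ → UNSTABLE
  83–92 m: −αΔT+βΔS = −(1.2 × 10⁻⁴)(-8.1)+(7.4 × 10⁻⁴)(-0.72) = 4.4 × 10⁻⁴ → stable
The 34–83 m interval has Δρ < 0: lighter water underlies denser water.

34–83 m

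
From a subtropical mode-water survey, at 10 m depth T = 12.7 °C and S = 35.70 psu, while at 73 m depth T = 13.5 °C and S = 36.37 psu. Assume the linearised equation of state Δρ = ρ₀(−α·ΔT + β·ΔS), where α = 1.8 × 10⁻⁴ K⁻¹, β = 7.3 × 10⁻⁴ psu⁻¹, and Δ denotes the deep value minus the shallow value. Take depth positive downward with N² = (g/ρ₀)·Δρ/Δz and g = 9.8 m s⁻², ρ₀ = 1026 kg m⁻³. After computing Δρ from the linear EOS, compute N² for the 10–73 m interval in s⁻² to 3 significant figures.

5.37 × 10⁻⁵ s⁻²

ΔT = +0.8 K, ΔS = +0.67 psu (deep − shallow).
Δρ/ρ₀ = −αΔT + βΔS = -1.44 × 10⁻⁴ + 4.891 × 10⁻⁴ = 3.451 × 10⁻⁴, so Δρ ≈ 0.3541 kg m⁻³.
N² = (g/ρ₀)·Δρ/Δz = g·(Δρ/ρ₀)/Δz = 9.8 × 3.451 × 10⁻⁴ / 63 = 5.3682 × 10⁻⁵ s⁻² ≈ 5.37 × 10⁻⁵ s⁻².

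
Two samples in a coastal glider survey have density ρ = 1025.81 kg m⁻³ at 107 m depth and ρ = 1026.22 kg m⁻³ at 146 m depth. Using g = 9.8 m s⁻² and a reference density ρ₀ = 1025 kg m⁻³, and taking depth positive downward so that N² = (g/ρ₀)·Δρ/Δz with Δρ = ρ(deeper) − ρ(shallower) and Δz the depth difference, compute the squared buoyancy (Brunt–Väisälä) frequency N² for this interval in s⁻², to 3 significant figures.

1.01 × 10⁻⁴ s⁻²

Δρ = 1026.22 − 1025.81 = 0.41 kg m⁻³ over Δz = 146 − 107 = 39 m.
N² = (9.8/1025) × (0.41/39) = 1.0051 × 10⁻⁴ s⁻² ≈ 1.01 × 10⁻⁴ s⁻².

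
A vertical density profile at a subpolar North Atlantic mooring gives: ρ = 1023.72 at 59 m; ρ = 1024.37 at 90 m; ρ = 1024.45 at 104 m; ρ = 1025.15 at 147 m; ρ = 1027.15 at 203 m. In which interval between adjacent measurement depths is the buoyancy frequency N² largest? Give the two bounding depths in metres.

Compute the density gradient over each adjacent pair:
  59–90 m: Δρ/Δz = 0.65/31 = 0.021 kg m⁻⁴
  90–104 m: Δρ/Δz = 0.08/14 = 5.7 × 10⁻³ kg m⁻⁴
  104–147 m: Δρ/Δz = 0.70/43 = 0.016 kg m⁻⁴
  147–203 m: Δρ/Δz = 2.00/56 = 0.036 kg m⁻⁴
The largest gradient is in the 147–203 m interval — the pycnocline.

147–203 m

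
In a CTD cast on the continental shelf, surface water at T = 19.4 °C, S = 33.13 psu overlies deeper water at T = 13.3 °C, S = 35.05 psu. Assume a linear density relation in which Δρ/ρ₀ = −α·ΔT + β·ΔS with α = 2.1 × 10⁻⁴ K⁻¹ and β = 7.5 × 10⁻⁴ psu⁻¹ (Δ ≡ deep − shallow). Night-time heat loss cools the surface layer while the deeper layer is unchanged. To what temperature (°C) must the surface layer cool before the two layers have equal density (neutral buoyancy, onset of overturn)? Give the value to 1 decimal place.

Neutral buoyancy requires Δρ = 0, i.e. −α(T_deep − T_surf′) + β(S_deep − S_surf) = 0.
T_surf′ = T_deep − (β/α)·ΔS = 13.3 − (7.5 × 10⁻⁴/2.1 × 10⁻⁴)·(+1.92) = 6.443 °C.
Cooling required: 19.4 − (6.443) = 12.957 °C.

6.4 °C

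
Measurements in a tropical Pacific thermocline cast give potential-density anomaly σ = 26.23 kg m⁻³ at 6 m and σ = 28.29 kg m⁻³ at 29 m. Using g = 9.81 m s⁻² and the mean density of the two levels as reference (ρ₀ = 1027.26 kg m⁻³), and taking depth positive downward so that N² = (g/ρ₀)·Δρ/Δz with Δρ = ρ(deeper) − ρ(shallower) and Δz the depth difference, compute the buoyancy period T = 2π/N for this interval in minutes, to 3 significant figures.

Δρ = 1028.29 − 1026.23 = 2.06 kg m⁻³ over Δz = 29 − 6 = 23 m.
N² = (9.81/1027.26) × (2.06/23) = 8.5532 × 10⁻⁴ s⁻².
N = √(8.5532 × 10⁻⁴) = 0.029246 rad s⁻¹, so T = 2π/N = 214.84 s = 3.5807 min ≈ 3.58 min.

3.58 min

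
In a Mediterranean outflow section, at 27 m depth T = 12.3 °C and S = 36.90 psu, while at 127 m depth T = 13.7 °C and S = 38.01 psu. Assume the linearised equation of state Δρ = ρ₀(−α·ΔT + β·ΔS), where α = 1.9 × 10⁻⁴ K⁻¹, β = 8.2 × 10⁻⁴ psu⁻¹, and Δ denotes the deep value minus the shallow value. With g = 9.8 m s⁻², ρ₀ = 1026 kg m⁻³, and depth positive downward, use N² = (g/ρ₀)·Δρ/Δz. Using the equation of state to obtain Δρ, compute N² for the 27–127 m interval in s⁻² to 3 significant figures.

ΔT = +1.4 K, ΔS = +1.11 psu (deep − shallow).
Δρ/ρ₀ = −αΔT + βΔS = -2.66 × 10⁻⁴ + 9.102 × 10⁻⁴ = 6.442 × 10⁻⁴, so Δρ ≈ 0.6609 kg m⁻³.
N² = (g/ρ₀)·Δρ/Δz = g·(Δρ/ρ₀)/Δz = 9.8 × 6.442 × 10⁻⁴ / 100 = 6.3132 × 10⁻⁵ s⁻² ≈ 6.31 × 10⁻⁵ s⁻².

6.31 × 10⁻⁵ s⁻²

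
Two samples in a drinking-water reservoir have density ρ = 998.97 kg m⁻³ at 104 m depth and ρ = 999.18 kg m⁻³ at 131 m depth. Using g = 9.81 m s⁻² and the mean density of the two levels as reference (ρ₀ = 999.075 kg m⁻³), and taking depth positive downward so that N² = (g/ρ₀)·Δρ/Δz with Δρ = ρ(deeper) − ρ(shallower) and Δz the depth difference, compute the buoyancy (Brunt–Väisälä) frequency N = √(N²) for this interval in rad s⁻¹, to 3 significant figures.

8.74 × 10⁻³ rad s⁻¹

Δρ = 999.18 − 998.97 = 0.21 kg m⁻³ over Δz = 131 − 104 = 27 m.
N² = (9.81/999.075) × (0.21/27) = 7.6371 × 10⁻⁵ s⁻².
N = √(7.6371 × 10⁻⁵) = 8.7391 × 10⁻³ rad s⁻¹ ≈ 8.74 × 10⁻³ rad s⁻¹.
Since Δρ > 0 the layer is stably stratified.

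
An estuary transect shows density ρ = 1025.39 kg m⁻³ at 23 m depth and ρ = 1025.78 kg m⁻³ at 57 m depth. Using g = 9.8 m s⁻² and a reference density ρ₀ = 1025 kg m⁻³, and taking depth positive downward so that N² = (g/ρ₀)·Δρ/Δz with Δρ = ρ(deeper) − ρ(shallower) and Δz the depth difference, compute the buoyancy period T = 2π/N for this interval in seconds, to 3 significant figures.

Δρ = 1025.78 − 1025.39 = 0.39 kg m⁻³ over Δz = 57 − 23 = 34 m.
N² = (9.8/1025) × (0.39/34) = 1.0967 × 10⁻⁴ s⁻².
N = √(1.0967 × 10⁻⁴) = 0.010472 rad s⁻¹, so T = 2π/N = 600.00 s ≈ 600 s.

600 s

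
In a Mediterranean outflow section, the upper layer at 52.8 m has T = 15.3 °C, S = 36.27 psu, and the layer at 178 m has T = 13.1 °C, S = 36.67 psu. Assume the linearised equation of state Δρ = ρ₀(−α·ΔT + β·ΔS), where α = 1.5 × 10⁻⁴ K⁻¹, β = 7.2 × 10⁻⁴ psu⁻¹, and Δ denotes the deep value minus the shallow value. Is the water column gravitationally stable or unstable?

stable

ΔT = 13.1 − 15.3 = -2.2 K and ΔS = 36.67 − 36.27 = +0.40 psu (deep − shallow).
−αΔT = 3.30 × 10⁻⁴; βΔS = 2.88 × 10⁻⁴; sum Δρ/ρ₀ = 6.18 × 10⁻⁴.
Δρ/ρ₀ > 0, so Δρ > 0: deeper water is denser → statically stable.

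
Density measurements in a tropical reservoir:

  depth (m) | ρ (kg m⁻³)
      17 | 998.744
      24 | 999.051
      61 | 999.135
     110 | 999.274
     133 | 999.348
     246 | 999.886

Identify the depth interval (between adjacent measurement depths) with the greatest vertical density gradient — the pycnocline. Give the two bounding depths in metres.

Compute the density gradient over each adjacent pair:
  17–24 m: Δρ/Δz = 0.307/7 = 0.044 kg m⁻⁴
  24–61 m: Δρ/Δz = 0.084/37 = 2.3 × 10⁻³ kg m⁻⁴
  61–110 m: Δρ/Δz = 0.139/49 = 2.8 × 10⁻³ kg m⁻⁴
  110–133 m: Δρ/Δz = 0.074/23 = 3.2 × 10⁻³ kg m⁻⁴
  133–246 m: Δρ/Δz = 0.538/113 = 4.8 × 10⁻³ kg m⁻⁴
The largest gradient is in the 17–24 m interval — the pycnocline.

17–24 m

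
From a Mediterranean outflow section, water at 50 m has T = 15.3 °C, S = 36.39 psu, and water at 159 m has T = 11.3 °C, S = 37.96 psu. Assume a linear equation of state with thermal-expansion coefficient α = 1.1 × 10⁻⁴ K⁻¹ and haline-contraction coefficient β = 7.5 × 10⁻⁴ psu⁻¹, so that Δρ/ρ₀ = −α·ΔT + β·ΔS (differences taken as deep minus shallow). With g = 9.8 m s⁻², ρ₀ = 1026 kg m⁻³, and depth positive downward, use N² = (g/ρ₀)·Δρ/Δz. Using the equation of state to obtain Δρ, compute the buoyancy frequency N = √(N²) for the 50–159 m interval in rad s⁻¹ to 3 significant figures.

ΔT = -4.0 K, ΔS = +1.57 psu (deep − shallow).
Δρ/ρ₀ = −αΔT + βΔS = 4.40 × 10⁻⁴ + 1.1775 × 10⁻³ = 1.6175 × 10⁻³, so Δρ ≈ 1.660 kg m⁻³.
N² = (g/ρ₀)·Δρ/Δz = g·(Δρ/ρ₀)/Δz = 9.8 × 1.6175 × 10⁻³ / 109 = 1.4543 × 10⁻⁴ s⁻².
N = √(1.4543 × 10⁻⁴) = 0.012059 rad s⁻¹ ≈ 0.0121 rad s⁻¹.

0.0121 rad s⁻¹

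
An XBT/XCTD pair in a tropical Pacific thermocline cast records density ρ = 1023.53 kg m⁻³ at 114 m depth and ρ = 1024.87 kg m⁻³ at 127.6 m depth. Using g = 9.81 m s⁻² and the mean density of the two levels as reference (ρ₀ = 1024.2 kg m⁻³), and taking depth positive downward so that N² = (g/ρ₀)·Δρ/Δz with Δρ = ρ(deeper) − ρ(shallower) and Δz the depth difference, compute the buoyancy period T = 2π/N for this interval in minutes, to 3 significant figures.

3.41 min

Δρ = 1024.87 − 1023.53 = 1.34 kg m⁻³ over Δz = 127.6 − 114 = 13.6 m.
N² = (9.81/1024.2) × (1.34/13.6) = 9.4374 × 10⁻⁴ s⁻².
N = √(9.4374 × 10⁻⁴) = 0.030720 rad s⁻¹, so T = 2π/N = 204.53 s = 3.4088 min ≈ 3.41 min.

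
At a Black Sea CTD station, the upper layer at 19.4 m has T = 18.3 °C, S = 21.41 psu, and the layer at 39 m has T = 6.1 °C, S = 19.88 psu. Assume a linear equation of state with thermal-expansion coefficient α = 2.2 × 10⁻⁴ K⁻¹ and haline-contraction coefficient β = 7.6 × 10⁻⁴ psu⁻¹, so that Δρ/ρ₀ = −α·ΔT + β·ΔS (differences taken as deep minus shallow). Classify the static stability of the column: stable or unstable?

stable

ΔT = 6.1 − 18.3 = -12.2 K and ΔS = 19.88 − 21.41 = -1.53 psu (deep − shallow).
−αΔT = 2.684 × 10⁻³; βΔS = -1.1628 × 10⁻³; sum Δρ/ρ₀ = 1.5212 × 10⁻³.
Δρ/ρ₀ > 0, so Δρ > 0: deeper water is denser → statically stable.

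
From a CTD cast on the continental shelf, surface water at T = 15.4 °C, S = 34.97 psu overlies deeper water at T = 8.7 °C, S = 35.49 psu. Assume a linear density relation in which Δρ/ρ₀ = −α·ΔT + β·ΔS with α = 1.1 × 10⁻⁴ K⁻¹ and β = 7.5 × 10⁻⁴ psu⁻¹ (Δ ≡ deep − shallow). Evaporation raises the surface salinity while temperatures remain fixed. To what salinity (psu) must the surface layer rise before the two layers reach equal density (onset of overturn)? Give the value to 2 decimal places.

Neutral buoyancy requires −α(T_deep − T_surf) + β(S_deep − S_surf′) = 0.
S_surf′ = S_deep − (α/β)·ΔT = 35.49 − (1.1 × 10⁻⁴/7.5 × 10⁻⁴)·(-6.7) = 36.4727 psu.
Increase required: 36.4727 − 34.97 = 1.5027 psu.

36.47 psu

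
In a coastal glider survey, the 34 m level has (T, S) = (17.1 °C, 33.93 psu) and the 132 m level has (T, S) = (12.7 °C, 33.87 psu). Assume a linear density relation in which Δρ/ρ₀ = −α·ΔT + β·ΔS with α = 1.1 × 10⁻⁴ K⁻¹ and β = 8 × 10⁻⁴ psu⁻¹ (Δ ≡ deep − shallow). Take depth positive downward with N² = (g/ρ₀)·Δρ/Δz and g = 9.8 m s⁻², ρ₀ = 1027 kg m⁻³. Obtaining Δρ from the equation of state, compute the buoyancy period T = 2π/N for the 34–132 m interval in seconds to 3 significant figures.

ΔT = -4.4 K, ΔS = -0.06 psu (deep − shallow).
Δρ/ρ₀ = −αΔT + βΔS = 4.84 × 10⁻⁴ − 4.80 × 10⁻⁵ = 4.36 × 10⁻⁴, so Δρ ≈ 0.4478 kg m⁻³.
N² = (g/ρ₀)·Δρ/Δz = g·(Δρ/ρ₀)/Δz = 9.8 × 4.36 × 10⁻⁴ / 98 = 4.3600 × 10⁻⁵ s⁻².
N = √(4.3600 × 10⁻⁵) = 6.6030 × 10⁻³ rad s⁻¹ → T = 2π/N = 951.57 s ≈ 952 s.

952 s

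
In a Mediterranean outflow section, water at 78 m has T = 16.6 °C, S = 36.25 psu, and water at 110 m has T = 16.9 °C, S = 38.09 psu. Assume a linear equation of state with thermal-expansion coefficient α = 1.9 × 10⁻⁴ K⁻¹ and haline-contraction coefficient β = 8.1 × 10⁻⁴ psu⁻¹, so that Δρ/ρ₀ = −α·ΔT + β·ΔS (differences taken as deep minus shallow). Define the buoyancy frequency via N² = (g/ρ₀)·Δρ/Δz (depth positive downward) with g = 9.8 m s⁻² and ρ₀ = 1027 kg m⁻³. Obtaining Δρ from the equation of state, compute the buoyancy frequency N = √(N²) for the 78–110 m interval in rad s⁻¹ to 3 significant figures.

0.0210 rad s⁻¹

ΔT = +0.3 K, ΔS = +1.84 psu (deep − shallow).
Δρ/ρ₀ = −αΔT + βΔS = -5.70 × 10⁻⁵ + 1.4904 × 10⁻³ = 1.4334 × 10⁻³, so Δρ ≈ 1.472 kg m⁻³.
N² = (g/ρ₀)·Δρ/Δz = g·(Δρ/ρ₀)/Δz = 9.8 × 1.4334 × 10⁻³ / 32 = 4.3898 × 10⁻⁴ s⁻².
N = √(4.3898 × 10⁻⁴) = 0.020952 rad s⁻¹ ≈ 0.0210 rad s⁻¹.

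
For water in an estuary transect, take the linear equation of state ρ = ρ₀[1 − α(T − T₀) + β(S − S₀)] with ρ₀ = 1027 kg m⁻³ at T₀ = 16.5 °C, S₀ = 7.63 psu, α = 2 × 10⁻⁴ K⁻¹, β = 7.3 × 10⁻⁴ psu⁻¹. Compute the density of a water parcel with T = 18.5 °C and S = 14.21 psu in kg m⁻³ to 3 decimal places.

T − T₀ = +2.0 K, S − S₀ = +6.58 psu.
Bracket = 1 − α·(+2.0) + β·(+6.58) = 1 + (4.4034 × 10⁻³) = 1.0044034.
ρ = 1027 × 1.0044034 = 1031.522 kg m⁻³.

1031.522 kg m⁻³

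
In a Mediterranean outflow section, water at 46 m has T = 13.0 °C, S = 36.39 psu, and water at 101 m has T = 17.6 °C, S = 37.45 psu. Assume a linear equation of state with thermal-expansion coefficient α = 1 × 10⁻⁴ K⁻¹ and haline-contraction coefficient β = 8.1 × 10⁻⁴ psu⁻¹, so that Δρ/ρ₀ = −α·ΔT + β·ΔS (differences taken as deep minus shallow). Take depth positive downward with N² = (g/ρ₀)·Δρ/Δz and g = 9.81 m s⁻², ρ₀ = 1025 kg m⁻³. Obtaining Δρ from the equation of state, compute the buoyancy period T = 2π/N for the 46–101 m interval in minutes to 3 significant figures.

12.4 min

ΔT = +4.6 K, ΔS = +1.06 psu (deep − shallow).
Δρ/ρ₀ = −αΔT + βΔS = -4.60 × 10⁻⁴ + 8.586 × 10⁻⁴ = 3.986 × 10⁻⁴, so Δρ ≈ 0.4086 kg m⁻³.
N² = (g/ρ₀)·Δρ/Δz = g·(Δρ/ρ₀)/Δz = 9.81 × 3.986 × 10⁻⁴ / 55 = 7.1096 × 10⁻⁵ s⁻².
N = √(7.1096 × 10⁻⁵) = 8.4318 × 10⁻³ rad s⁻¹ → T = 2π/N = 745.18 s = 12.420 min ≈ 12.4 min.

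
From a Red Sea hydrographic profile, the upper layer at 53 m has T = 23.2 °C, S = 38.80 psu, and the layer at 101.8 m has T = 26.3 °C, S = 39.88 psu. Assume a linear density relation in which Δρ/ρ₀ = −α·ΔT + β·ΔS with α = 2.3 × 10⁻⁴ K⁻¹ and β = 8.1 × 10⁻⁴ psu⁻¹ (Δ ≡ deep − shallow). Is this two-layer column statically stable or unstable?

ΔT = 26.3 − 23.2 = +3.1 K and ΔS = 39.88 − 38.80 = +1.08 psu (deep − shallow).
−αΔT = -7.13 × 10⁻⁴; βΔS = 8.748 × 10⁻⁴; sum Δρ/ρ₀ = 1.618 × 10⁻⁴.
Δρ/ρ₀ > 0, so Δρ > 0: deeper water is denser → statically stable.

stable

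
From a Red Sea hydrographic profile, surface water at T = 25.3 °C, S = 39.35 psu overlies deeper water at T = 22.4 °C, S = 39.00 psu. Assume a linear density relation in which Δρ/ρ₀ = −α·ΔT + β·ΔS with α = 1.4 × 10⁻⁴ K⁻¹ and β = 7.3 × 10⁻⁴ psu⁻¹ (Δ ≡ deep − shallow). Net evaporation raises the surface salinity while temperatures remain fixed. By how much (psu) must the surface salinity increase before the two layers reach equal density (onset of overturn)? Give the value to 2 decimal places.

0.21 psu

Neutral buoyancy requires −α(T_deep − T_surf) + β(S_deep − S_surf′) = 0.
S_surf′ = S_deep − (α/β)·ΔT = 39.00 − (1.4 × 10⁻⁴/7.3 × 10⁻⁴)·(-2.9) = 39.5562 psu.
Increase required: 39.5562 − 39.35 = 0.2062 psu.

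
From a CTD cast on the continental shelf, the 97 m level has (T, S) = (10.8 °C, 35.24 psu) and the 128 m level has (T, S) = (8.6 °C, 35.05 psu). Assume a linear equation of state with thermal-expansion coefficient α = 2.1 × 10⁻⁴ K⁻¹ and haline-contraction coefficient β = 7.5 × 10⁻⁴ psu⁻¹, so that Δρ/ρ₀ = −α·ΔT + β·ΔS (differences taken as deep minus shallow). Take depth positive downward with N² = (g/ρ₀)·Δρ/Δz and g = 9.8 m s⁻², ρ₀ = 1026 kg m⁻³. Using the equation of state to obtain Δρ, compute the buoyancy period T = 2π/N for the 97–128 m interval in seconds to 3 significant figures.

ΔT = -2.2 K, ΔS = -0.19 psu (deep − shallow).
Δρ/ρ₀ = −αΔT + βΔS = 4.62 × 10⁻⁴ − 1.425 × 10⁻⁴ = 3.195 × 10⁻⁴, so Δρ ≈ 0.3278 kg m⁻³.
N² = (g/ρ₀)·Δρ/Δz = g·(Δρ/ρ₀)/Δz = 9.8 × 3.195 × 10⁻⁴ / 31 = 1.0100 × 10⁻⁴ s⁻².
N = √(1.0100 × 10⁻⁴) = 0.010050 rad s⁻¹ → T = 2π/N = 625.19 s ≈ 625 s.

625 s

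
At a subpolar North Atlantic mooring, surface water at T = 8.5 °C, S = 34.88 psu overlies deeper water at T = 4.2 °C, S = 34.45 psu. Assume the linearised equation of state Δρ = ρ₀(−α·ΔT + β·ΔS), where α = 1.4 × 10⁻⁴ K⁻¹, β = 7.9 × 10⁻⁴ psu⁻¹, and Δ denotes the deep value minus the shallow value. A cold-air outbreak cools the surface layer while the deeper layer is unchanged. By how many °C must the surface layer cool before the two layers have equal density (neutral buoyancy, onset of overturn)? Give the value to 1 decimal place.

1.9 °C

Neutral buoyancy requires Δρ = 0, i.e. −α(T_deep − T_surf′) + β(S_deep − S_surf) = 0.
T_surf′ = T_deep − (β/α)·ΔS = 4.2 − (7.9 × 10⁻⁴/1.4 × 10⁻⁴)·(-0.43) = 6.626 °C.
Cooling required: 8.5 − (6.626) = 1.874 °C.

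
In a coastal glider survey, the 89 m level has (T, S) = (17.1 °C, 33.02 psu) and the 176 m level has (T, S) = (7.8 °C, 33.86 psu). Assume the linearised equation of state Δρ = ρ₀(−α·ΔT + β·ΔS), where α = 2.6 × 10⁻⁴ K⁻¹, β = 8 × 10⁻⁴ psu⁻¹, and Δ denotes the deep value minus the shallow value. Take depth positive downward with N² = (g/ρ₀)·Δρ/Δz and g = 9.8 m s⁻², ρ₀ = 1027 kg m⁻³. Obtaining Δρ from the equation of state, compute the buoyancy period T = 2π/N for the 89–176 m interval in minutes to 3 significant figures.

5.61 min

ΔT = -9.3 K, ΔS = +0.84 psu (deep − shallow).
Δρ/ρ₀ = −αΔT + βΔS = 2.418 × 10⁻³ + 6.72 × 10⁻⁴ = 3.09 × 10⁻³, so Δρ ≈ 3.173 kg m⁻³.
N² = (g/ρ₀)·Δρ/Δz = g·(Δρ/ρ₀)/Δz = 9.8 × 3.09 × 10⁻³ / 87 = 3.4807 × 10⁻⁴ s⁻².
N = √(3.4807 × 10⁻⁴) = 0.018657 rad s⁻¹ → T = 2π/N = 336.77 s = 5.6128 min ≈ 5.61 min.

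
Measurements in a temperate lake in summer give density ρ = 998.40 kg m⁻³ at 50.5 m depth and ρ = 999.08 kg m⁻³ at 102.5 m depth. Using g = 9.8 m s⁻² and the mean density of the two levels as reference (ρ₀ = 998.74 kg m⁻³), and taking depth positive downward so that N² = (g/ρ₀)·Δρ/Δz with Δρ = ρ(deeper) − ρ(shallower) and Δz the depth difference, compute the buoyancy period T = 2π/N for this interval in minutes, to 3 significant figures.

Δρ = 999.08 − 998.40 = 0.68 kg m⁻³ over Δz = 102.5 − 50.5 = 52 m.
N² = (9.8/998.74) × (0.68/52) = 1.2832 × 10⁻⁴ s⁻².
N = √(1.2832 × 10⁻⁴) = 0.011328 rad s⁻¹, so T = 2π/N = 554.66 s = 9.2443 min ≈ 9.24 min.

9.24 min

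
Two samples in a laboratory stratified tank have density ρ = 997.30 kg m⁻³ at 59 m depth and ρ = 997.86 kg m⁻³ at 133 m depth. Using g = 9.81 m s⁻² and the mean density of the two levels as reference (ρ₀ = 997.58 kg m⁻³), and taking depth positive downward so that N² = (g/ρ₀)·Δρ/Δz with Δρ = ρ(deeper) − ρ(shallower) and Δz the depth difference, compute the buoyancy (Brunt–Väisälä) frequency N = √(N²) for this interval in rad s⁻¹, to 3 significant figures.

Δρ = 997.86 − 997.30 = 0.56 kg m⁻³ over Δz = 133 − 59 = 74 m.
N² = (9.81/997.58) × (0.56/74) = 7.4418 × 10⁻⁵ s⁻².
N = √(7.4418 × 10⁻⁵) = 8.6266 × 10⁻³ rad s⁻¹ ≈ 8.63 × 10⁻³ rad s⁻¹.

8.63 × 10⁻³ rad s⁻¹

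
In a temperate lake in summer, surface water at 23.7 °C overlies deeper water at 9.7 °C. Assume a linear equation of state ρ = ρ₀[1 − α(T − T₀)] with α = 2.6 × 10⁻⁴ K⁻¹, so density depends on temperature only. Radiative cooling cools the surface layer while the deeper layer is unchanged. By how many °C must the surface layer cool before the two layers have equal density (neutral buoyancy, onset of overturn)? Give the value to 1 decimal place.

With temperature the only control, equal density requires T_surf′ = T_deep.
T_surf′ = 9.7 °C.
Cooling required: 23.7 − 9.7 = 14.0 °C.

14.0 °C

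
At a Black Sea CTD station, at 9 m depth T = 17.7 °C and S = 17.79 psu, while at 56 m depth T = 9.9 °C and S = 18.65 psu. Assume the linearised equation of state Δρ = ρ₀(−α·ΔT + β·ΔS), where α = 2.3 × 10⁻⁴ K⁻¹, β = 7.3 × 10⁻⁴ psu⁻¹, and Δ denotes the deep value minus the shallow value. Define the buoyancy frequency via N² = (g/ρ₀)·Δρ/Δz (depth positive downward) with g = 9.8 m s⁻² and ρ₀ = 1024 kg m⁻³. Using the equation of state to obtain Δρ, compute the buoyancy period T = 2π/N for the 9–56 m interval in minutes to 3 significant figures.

ΔT = -7.8 K, ΔS = +0.86 psu (deep − shallow).
Δρ/ρ₀ = −αΔT + βΔS = 1.794 × 10⁻³ + 6.278 × 10⁻⁴ = 2.4218 × 10⁻³, so Δρ ≈ 2.480 kg m⁻³.
N² = (g/ρ₀)·Δρ/Δz = g·(Δρ/ρ₀)/Δz = 9.8 × 2.4218 × 10⁻³ / 47 = 5.0497 × 10⁻⁴ s⁻².
N = √(5.0497 × 10⁻⁴) = 0.022472 rad s⁻¹ → T = 2π/N = 279.60 s = 4.6600 min ≈ 4.66 min.

4.66 min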